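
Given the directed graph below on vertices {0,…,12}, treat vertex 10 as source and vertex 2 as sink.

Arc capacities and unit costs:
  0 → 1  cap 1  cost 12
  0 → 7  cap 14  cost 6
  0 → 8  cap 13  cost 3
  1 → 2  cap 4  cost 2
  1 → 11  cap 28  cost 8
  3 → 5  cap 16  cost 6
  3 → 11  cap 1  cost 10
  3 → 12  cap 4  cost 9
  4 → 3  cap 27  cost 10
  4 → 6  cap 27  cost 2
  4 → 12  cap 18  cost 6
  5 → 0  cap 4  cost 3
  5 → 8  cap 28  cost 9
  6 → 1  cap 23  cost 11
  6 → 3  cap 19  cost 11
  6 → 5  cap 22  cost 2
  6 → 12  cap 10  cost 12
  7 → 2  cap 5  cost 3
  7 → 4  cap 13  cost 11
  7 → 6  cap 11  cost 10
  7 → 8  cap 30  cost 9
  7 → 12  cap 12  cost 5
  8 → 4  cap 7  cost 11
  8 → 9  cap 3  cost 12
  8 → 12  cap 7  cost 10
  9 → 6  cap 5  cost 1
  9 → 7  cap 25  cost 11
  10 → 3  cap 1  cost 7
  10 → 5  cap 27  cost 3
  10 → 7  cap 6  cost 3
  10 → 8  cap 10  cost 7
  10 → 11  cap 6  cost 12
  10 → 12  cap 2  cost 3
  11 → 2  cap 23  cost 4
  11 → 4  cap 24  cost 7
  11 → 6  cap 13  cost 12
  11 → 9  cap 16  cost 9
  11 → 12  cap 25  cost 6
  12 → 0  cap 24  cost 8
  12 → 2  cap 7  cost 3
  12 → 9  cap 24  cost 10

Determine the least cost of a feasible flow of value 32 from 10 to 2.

Minimum cost for 32 units: 775

shortest-cost path #1: 10→12→2 push 2 @ unit cost 6 (adds 12)
shortest-cost path #2: 10→7→2 push 5 @ unit cost 6 (adds 30)
shortest-cost path #3: 10→7→12→2 push 1 @ unit cost 11 (adds 11)
shortest-cost path #4: 10→11→2 push 6 @ unit cost 16 (adds 96)
shortest-cost path #5: 10→3→12→2 push 1 @ unit cost 19 (adds 19)
shortest-cost path #6: 10→8→12→2 push 3 @ unit cost 20 (adds 60)
shortest-cost path #7: 10→5→0→1→2 push 1 @ unit cost 20 (adds 20)
shortest-cost path #8: 10→8→12→3→11→2 push 1 @ unit cost 22 (adds 22)
shortest-cost path #9: 10→8→9→6→1→2 push 3 @ unit cost 33 (adds 99)
shortest-cost path #10: 10→8→4→6→1→11→2 push 3 @ unit cost 43 (adds 129)
shortest-cost path #11: 10→5→0→7→12→8→4→6→1→11→2 push 3 @ unit cost 43 (adds 129)
shortest-cost path #12: 10→5→8→4→6→1→11→2 push 1 @ unit cost 48 (adds 48)
shortest-cost path #13: 10→5→8→12→7→6→1→11→2 push 2 @ unit cost 50 (adds 100)
total cost = 775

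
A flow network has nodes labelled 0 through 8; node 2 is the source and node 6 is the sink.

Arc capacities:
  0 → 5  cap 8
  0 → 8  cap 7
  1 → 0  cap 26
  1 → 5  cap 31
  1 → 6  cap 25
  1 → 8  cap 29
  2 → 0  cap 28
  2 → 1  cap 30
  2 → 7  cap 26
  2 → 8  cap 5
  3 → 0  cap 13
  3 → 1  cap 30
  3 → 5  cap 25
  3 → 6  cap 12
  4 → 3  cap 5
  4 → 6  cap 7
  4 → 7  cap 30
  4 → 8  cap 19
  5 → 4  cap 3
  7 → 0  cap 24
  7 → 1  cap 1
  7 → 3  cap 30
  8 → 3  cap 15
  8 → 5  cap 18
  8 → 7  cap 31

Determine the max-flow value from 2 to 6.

Maximum flow value: 40

augment #1: 2→1→6 bottleneck 25, total now 25
augment #2: 2→7→3→6 bottleneck 12, total now 37
augment #3: 2→0→5→4→6 bottleneck 3, total now 40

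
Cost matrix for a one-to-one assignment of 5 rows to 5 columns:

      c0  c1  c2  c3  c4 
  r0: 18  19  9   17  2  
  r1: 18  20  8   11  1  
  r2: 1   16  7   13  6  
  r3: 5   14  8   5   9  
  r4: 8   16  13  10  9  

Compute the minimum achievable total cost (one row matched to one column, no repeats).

Minimum assignment cost: 32

one of 2 optimal assignments: row0→col2 (cost 9), row1→col4 (cost 1), row2→col0 (cost 1), row3→col3 (cost 5), row4→col1 (cost 16)
total = 9 + 1 + 1 + 5 + 16 = 32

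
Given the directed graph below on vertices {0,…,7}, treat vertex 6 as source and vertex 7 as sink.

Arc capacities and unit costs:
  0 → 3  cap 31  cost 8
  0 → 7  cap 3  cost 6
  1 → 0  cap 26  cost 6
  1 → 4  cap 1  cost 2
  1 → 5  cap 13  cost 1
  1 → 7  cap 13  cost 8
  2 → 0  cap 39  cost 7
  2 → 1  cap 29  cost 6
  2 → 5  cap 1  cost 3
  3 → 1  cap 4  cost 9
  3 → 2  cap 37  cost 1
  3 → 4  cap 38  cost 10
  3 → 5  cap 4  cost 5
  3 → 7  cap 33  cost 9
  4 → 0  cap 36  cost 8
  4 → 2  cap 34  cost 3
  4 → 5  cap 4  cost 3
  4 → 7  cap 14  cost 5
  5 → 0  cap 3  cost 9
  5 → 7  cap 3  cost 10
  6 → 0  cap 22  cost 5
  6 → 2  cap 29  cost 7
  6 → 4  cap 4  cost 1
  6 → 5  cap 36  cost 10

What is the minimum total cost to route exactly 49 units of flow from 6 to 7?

Minimum cost for 49 units: 1014

shortest-cost path #1: 6→4→7 push 4 @ unit cost 6 (adds 24)
shortest-cost path #2: 6→0→7 push 3 @ unit cost 11 (adds 33)
shortest-cost path #3: 6→5→7 push 3 @ unit cost 20 (adds 60)
shortest-cost path #4: 6→2→1→4→7 push 1 @ unit cost 20 (adds 20)
shortest-cost path #5: 6→2→1→7 push 13 @ unit cost 21 (adds 273)
shortest-cost path #6: 6→0→3→7 push 19 @ unit cost 22 (adds 418)
shortest-cost path #7: 6→2→0→3→7 push 6 @ unit cost 31 (adds 186)
total cost = 1014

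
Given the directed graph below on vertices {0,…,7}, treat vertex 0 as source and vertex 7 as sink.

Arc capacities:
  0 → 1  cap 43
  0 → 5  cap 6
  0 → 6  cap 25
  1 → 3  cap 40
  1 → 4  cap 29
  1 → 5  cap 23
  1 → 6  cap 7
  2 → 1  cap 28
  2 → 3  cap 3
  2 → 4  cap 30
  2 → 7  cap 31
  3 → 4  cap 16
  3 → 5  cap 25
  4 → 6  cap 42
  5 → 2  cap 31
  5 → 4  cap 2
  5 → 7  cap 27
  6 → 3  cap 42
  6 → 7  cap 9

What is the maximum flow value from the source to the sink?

Maximum flow value: 63

augment #1: 0→5→7 bottleneck 6, total now 6
augment #2: 0→6→7 bottleneck 9, total now 15
augment #3: 0→1→5→7 bottleneck 21, total now 36
augment #4: 0→1→5→2→7 bottleneck 2, total now 38
augment #5: 0→1→3→5→2→7 bottleneck 20, total now 58
augment #6: 0→6→3→5→2→7 bottleneck 5, total now 63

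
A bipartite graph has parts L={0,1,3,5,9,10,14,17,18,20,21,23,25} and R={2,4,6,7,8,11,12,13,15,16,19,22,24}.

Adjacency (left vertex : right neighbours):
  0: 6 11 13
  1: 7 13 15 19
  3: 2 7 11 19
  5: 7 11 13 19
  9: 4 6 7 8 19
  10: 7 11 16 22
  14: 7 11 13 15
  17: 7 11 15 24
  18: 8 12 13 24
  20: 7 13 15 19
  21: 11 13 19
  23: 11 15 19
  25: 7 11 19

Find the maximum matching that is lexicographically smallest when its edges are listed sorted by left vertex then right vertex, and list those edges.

Lex-smallest maximum matching: {(0,6), (1,7), (3,2), (5,11), (9,4), (10,16), (14,13), (17,24), (18,8), (20,15), (21,19)}

|M| = 11 (so the lex-smallest maximum matching has 11 edges)
process left vertices in ascending order; for each, take the smallest-labelled available neighbour that still permits 11 edges overall, or leave it unmatched if none does
lex-smallest matching: {0-6, 1-7, 3-2, 5-11, 9-4, 10-16, 14-13, 17-24, 18-8, 20-15, 21-19}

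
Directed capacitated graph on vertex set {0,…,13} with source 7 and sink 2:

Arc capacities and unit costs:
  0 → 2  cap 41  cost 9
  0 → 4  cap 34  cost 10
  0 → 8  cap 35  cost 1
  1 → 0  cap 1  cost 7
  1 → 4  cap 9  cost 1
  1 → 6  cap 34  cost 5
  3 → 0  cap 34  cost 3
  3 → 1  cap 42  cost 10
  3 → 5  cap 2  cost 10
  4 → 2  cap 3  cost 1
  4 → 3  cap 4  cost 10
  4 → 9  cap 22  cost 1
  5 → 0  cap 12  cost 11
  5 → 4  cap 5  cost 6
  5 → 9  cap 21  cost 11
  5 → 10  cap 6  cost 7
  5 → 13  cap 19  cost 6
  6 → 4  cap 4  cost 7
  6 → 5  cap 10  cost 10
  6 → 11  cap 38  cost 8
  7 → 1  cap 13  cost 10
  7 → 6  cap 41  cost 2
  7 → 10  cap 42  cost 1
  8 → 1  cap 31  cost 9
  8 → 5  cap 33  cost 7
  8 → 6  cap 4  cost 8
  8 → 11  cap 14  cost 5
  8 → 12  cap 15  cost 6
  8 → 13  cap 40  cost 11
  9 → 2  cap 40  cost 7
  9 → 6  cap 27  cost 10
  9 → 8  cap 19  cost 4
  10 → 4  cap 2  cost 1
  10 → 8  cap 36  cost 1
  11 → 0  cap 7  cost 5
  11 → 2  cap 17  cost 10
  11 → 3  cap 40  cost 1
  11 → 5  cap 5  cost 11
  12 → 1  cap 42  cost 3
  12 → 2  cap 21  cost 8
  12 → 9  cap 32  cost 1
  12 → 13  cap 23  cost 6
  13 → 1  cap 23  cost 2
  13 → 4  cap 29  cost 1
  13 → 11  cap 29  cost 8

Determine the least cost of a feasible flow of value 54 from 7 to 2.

shortest-cost path #1: 7→10→4→2 push 2 @ unit cost 3 (adds 6)
shortest-cost path #2: 7→6→4→2 push 1 @ unit cost 10 (adds 10)
shortest-cost path #3: 7→10→8→12→2 push 15 @ unit cost 16 (adds 240)
shortest-cost path #4: 7→10→8→11→2 push 14 @ unit cost 17 (adds 238)
shortest-cost path #5: 7→6→4→9→2 push 3 @ unit cost 17 (adds 51)
shortest-cost path #6: 7→1→4→9→2 push 9 @ unit cost 19 (adds 171)
shortest-cost path #7: 7→6→11→2 push 3 @ unit cost 20 (adds 60)
shortest-cost path #8: 7→10→8→13→4→9→2 push 7 @ unit cost 22 (adds 154)
total cost = 930

Minimum cost for 54 units: 930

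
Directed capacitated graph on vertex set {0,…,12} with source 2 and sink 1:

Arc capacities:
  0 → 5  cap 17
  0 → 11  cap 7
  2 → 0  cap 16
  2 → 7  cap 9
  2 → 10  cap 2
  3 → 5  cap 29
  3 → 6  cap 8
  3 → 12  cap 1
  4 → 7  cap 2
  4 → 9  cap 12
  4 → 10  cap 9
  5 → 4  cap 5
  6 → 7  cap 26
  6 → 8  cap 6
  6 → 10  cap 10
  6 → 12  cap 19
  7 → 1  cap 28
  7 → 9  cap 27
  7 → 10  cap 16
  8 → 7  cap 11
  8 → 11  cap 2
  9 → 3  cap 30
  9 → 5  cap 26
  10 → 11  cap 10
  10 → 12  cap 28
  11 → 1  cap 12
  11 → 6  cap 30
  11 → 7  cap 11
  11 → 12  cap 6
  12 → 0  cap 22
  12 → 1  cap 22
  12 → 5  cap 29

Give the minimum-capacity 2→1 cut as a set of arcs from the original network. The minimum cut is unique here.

augment #1: 2→7→1 push 9
augment #2: 2→0→11→1 push 7
augment #3: 2→10→11→1 push 2
augment #4: 2→0→5→4→7→1 push 2
augment #5: 2→0→5→4→10→11→1 push 3
max flow = 23; residual-reachable set from 2 gives S-side
cut edges (S→T): {(0,11), (2,7), (2,10), (5,4)} total cap 23

Min-cut arcs: {(0,11), (2,7), (2,10), (5,4)} (total capacity 23)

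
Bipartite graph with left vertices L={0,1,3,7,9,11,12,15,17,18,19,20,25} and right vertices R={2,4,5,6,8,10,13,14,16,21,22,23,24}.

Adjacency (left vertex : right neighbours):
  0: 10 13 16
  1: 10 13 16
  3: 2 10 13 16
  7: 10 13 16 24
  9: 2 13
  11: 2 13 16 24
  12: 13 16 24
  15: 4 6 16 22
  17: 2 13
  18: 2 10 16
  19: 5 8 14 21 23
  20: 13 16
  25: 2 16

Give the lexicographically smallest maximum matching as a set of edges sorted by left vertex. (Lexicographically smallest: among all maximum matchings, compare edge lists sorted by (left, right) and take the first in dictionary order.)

Lex-smallest maximum matching: {(0,10), (1,13), (3,2), (7,16), (11,24), (15,4), (19,5)}

|M| = 7 (so the lex-smallest maximum matching has 7 edges)
process left vertices in ascending order; for each, take the smallest-labelled available neighbour that still permits 7 edges overall, or leave it unmatched if none does
lex-smallest matching: {0-10, 1-13, 3-2, 7-16, 11-24, 15-4, 19-5}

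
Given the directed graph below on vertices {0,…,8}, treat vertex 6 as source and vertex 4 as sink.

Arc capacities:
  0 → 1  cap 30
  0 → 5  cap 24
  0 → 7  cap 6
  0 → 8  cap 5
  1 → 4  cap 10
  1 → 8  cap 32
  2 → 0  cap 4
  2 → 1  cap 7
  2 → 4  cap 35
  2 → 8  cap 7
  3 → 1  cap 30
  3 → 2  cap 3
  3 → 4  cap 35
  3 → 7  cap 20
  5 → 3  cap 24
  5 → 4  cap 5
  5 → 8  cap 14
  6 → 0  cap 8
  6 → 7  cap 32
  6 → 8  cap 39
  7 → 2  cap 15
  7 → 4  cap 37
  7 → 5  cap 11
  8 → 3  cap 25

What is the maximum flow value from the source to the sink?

augment #1: 6→7→4 bottleneck 32, total now 32
augment #2: 6→0→1→4 bottleneck 8, total now 40
augment #3: 6→8→3→4 bottleneck 25, total now 65

Maximum flow value: 65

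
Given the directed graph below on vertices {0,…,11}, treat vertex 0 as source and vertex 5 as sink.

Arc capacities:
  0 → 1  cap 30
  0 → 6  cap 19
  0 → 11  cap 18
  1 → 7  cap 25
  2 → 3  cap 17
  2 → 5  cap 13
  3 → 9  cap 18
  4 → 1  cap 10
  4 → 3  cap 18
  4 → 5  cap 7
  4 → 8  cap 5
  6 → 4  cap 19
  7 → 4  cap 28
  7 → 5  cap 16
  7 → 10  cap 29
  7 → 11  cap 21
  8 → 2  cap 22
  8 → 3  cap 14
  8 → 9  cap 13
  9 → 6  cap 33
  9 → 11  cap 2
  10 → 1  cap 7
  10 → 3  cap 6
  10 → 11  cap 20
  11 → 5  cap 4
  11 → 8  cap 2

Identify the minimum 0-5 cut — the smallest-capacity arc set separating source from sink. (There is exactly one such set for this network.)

augment #1: 0→11→5 push 4
augment #2: 0→1→7→5 push 16
augment #3: 0→6→4→5 push 7
augment #4: 0→11→8→2→5 push 2
augment #5: 0→6→4→8→2→5 push 5
max flow = 34; residual-reachable set from 0 gives S-side
cut edges (S→T): {(4,5), (4,8), (7,5), (11,5), (11,8)} total cap 34

Min-cut arcs: {(4,5), (4,8), (7,5), (11,5), (11,8)} (total capacity 34)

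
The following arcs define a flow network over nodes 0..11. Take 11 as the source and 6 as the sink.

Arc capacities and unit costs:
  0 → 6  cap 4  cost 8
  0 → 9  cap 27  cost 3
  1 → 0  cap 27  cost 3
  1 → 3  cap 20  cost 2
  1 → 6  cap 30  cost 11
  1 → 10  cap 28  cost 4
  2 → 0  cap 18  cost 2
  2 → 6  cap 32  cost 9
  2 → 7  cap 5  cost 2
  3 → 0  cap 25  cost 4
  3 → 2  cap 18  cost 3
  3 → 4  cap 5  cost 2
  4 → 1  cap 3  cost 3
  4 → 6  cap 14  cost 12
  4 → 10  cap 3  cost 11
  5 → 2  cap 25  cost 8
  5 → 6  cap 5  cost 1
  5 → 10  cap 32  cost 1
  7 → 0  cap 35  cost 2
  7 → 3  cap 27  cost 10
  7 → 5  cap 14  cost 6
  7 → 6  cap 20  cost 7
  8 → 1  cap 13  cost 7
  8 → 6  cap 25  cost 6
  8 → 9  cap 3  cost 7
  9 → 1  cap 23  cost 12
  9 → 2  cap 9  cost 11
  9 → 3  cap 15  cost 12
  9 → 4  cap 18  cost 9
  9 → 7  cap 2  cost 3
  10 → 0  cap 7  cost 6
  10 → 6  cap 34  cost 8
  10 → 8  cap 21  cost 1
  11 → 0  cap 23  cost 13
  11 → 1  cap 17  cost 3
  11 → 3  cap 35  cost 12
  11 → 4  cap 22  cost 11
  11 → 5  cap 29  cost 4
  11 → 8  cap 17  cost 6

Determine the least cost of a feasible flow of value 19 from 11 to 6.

shortest-cost path #1: 11→5→6 push 5 @ unit cost 5 (adds 25)
shortest-cost path #2: 11→8→6 push 14 @ unit cost 12 (adds 168)
total cost = 193

Minimum cost for 19 units: 193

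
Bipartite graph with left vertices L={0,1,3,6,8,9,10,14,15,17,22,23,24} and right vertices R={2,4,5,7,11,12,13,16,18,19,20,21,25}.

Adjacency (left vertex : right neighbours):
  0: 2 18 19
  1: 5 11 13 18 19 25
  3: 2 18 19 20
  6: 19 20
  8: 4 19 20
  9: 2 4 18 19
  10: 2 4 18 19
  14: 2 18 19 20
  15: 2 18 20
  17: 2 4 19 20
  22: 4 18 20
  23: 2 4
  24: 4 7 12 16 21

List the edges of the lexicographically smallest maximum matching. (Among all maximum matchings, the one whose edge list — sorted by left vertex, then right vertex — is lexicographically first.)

|M| = 7 (so the lex-smallest maximum matching has 7 edges)
process left vertices in ascending order; for each, take the smallest-labelled available neighbour that still permits 7 edges overall, or leave it unmatched if none does
lex-smallest matching: {0-2, 1-5, 3-18, 6-19, 8-4, 14-20, 24-7}

Lex-smallest maximum matching: {(0,2), (1,5), (3,18), (6,19), (8,4), (14,20), (24,7)}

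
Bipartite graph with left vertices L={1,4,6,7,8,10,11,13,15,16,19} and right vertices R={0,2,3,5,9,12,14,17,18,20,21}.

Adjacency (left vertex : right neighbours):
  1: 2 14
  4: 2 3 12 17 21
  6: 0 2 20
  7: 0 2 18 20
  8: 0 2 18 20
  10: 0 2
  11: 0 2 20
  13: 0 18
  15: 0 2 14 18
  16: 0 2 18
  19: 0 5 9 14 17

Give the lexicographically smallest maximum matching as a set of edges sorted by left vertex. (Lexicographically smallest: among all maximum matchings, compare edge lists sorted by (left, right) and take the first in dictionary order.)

Lex-smallest maximum matching: {(1,2), (4,3), (6,0), (7,18), (8,20), (15,14), (19,5)}

|M| = 7 (so the lex-smallest maximum matching has 7 edges)
process left vertices in ascending order; for each, take the smallest-labelled available neighbour that still permits 7 edges overall, or leave it unmatched if none does
lex-smallest matching: {1-2, 4-3, 6-0, 7-18, 8-20, 15-14, 19-5}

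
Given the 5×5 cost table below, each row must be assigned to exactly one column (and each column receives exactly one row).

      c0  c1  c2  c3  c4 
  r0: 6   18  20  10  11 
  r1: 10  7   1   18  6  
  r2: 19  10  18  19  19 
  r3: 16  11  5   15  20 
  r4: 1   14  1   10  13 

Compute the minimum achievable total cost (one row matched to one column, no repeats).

optimal assignment: row0→col3 (cost 10), row1→col4 (cost 6), row2→col1 (cost 10), row3→col2 (cost 5), row4→col0 (cost 1)
total = 10 + 6 + 10 + 5 + 1 = 32

Minimum assignment cost: 32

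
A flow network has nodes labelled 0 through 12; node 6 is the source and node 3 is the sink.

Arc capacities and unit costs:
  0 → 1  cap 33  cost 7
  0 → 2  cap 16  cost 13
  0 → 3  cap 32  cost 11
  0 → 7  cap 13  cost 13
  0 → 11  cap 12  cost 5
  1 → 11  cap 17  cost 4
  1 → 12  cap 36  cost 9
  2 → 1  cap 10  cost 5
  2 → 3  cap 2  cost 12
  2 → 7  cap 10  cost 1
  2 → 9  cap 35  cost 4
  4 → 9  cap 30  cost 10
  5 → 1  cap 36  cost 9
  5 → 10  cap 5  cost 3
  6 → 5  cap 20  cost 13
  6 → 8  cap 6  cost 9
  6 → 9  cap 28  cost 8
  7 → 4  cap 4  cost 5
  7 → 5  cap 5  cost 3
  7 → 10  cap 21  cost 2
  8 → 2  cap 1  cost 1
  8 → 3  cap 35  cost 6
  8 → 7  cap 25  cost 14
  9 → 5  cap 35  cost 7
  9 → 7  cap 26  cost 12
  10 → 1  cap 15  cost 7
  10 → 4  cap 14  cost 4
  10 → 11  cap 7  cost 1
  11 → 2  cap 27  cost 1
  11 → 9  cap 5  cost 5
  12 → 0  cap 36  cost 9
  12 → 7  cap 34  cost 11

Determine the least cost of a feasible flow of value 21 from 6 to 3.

shortest-cost path #1: 6→8→3 push 6 @ unit cost 15 (adds 90)
shortest-cost path #2: 6→5→10→11→2→3 push 2 @ unit cost 30 (adds 60)
shortest-cost path #3: 6→5→1→12→0→3 push 13 @ unit cost 51 (adds 663)
total cost = 813

Minimum cost for 21 units: 813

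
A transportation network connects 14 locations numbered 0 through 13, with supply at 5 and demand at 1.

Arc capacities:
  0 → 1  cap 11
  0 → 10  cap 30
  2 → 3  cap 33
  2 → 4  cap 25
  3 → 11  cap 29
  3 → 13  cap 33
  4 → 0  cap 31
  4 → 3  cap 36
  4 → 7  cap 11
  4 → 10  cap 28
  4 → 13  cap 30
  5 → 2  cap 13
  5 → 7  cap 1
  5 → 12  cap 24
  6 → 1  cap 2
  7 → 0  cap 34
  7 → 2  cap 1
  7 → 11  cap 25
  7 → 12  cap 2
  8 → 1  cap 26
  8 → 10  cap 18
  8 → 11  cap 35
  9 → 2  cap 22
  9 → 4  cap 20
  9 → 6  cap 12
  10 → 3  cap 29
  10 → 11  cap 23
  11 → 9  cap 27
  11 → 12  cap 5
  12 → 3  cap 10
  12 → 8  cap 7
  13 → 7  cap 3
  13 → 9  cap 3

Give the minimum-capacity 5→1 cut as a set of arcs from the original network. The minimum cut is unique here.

Min-cut arcs: {(0,1), (6,1), (12,8)} (total capacity 20)

augment #1: 5→7→0→1 push 1
augment #2: 5→12→8→1 push 7
augment #3: 5→2→4→0→1 push 10
augment #4: 5→2→3→11→9→6→1 push 2
max flow = 20; residual-reachable set from 5 gives S-side
cut edges (S→T): {(0,1), (6,1), (12,8)} total cap 20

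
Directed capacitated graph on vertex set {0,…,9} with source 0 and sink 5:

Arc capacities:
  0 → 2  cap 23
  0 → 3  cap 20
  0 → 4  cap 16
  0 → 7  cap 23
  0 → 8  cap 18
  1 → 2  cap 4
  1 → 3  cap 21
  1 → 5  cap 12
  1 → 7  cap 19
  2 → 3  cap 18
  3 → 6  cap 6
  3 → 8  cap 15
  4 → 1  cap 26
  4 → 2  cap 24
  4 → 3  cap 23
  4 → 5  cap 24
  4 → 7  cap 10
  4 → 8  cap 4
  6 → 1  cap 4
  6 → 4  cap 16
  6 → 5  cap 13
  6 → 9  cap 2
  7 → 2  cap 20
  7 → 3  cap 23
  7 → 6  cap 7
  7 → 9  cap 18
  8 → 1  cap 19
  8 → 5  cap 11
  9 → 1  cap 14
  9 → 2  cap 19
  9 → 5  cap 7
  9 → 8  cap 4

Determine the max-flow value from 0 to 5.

augment #1: 0→4→5 bottleneck 16, total now 16
augment #2: 0→8→5 bottleneck 11, total now 27
augment #3: 0→3→6→5 bottleneck 6, total now 33
augment #4: 0→7→6→5 bottleneck 7, total now 40
augment #5: 0→7→9→5 bottleneck 7, total now 47
augment #6: 0→8→1→5 bottleneck 7, total now 54
augment #7: 0→3→8→1→5 bottleneck 5, total now 59

Maximum flow value: 59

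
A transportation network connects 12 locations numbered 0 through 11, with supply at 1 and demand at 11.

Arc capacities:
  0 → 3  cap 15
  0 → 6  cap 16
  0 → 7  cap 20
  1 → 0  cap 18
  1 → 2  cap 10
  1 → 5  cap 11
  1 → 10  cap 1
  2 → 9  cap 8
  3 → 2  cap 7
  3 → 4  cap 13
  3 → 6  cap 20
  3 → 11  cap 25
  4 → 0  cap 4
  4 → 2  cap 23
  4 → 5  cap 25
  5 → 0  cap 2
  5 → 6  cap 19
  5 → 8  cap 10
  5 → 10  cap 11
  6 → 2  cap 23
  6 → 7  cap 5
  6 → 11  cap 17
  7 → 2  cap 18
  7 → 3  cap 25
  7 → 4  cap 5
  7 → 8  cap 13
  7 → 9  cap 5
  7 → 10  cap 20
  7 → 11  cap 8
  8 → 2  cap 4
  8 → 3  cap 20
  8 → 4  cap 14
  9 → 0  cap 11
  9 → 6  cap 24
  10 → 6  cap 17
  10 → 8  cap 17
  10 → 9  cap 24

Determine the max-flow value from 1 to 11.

Maximum flow value: 38

augment #1: 1→0→3→11 bottleneck 15, total now 15
augment #2: 1→0→6→11 bottleneck 3, total now 18
augment #3: 1→5→6→11 bottleneck 11, total now 29
augment #4: 1→10→6→11 bottleneck 1, total now 30
augment #5: 1→2→9→6→11 bottleneck 2, total now 32
augment #6: 1→2→9→0→7→11 bottleneck 6, total now 38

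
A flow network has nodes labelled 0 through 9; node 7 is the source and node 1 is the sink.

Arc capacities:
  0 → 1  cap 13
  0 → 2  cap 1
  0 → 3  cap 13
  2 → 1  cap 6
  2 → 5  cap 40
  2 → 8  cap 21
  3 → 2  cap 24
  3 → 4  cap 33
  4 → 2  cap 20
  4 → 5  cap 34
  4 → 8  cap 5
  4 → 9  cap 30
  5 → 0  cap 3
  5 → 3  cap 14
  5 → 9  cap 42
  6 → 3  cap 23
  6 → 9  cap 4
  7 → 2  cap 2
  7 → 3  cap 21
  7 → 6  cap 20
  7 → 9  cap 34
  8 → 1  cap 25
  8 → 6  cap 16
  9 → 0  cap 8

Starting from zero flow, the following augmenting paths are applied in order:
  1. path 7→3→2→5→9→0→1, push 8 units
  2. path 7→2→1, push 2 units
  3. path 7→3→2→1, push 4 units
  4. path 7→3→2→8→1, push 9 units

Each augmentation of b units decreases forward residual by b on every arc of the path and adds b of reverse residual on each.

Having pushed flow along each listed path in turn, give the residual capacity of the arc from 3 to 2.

Residual capacity of (3,2): 3

after path 1 (7→3→2→5→9→0→1, push 8): res(3,2)=16
after path 2 (7→2→1, push 2): res(3,2)=16
after path 3 (7→3→2→1, push 4): res(3,2)=12
after path 4 (7→3→2→8→1, push 9): res(3,2)=3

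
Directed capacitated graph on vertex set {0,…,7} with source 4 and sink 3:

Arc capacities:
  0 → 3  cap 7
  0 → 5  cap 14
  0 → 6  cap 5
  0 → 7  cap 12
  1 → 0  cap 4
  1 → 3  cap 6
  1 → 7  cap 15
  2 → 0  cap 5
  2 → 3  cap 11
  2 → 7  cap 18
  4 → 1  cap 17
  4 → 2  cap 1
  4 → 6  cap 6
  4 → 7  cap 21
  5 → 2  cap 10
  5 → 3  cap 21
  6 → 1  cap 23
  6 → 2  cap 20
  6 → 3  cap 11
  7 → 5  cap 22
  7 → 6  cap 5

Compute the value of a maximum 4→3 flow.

Maximum flow value: 44

augment #1: 4→1→3 bottleneck 6, total now 6
augment #2: 4→2→3 bottleneck 1, total now 7
augment #3: 4→6→3 bottleneck 6, total now 13
augment #4: 4→1→0→3 bottleneck 4, total now 17
augment #5: 4→7→5→3 bottleneck 21, total now 38
augment #6: 4→1→7→6→3 bottleneck 5, total now 43
augment #7: 4→1→7→5→2→3 bottleneck 1, total now 44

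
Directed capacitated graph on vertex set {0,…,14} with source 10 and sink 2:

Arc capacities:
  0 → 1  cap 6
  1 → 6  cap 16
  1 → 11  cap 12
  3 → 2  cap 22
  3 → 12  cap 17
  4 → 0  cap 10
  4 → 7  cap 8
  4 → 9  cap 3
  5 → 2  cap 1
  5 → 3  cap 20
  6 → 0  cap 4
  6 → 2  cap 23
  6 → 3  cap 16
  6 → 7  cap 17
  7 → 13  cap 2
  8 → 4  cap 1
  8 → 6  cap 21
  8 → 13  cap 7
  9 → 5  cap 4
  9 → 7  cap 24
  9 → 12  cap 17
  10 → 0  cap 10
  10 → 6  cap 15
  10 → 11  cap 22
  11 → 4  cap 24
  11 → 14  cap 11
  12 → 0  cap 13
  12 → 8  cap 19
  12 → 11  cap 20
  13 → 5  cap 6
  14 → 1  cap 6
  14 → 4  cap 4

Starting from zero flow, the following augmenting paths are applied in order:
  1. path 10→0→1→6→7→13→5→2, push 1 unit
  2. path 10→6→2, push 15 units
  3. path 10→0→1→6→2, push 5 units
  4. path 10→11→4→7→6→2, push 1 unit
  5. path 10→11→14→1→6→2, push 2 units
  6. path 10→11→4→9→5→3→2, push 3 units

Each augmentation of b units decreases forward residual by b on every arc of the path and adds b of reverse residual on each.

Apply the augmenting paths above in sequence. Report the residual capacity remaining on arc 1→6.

Residual capacity of (1,6): 8

after path 1 (10→0→1→6→7→13→5→2, push 1): res(1,6)=15
after path 2 (10→6→2, push 15): res(1,6)=15
after path 3 (10→0→1→6→2, push 5): res(1,6)=10
after path 4 (10→11→4→7→6→2, push 1): res(1,6)=10
after path 5 (10→11→14→1→6→2, push 2): res(1,6)=8
after path 6 (10→11→4→9→5→3→2, push 3): res(1,6)=8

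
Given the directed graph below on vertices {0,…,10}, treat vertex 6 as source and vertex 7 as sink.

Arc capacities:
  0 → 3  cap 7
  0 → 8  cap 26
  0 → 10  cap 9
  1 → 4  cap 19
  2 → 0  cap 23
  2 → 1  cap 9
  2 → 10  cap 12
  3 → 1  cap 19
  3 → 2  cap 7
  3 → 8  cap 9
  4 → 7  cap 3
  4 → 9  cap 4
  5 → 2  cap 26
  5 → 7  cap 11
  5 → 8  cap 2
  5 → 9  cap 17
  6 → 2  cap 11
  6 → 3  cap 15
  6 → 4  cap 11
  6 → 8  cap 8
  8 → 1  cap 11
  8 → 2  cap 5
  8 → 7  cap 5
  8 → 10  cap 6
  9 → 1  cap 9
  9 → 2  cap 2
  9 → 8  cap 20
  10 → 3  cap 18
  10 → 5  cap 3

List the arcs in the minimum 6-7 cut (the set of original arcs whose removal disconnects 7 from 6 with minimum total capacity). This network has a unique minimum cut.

augment #1: 6→4→7 push 3
augment #2: 6→8→7 push 5
augment #3: 6→2→10→5→7 push 3
max flow = 11; residual-reachable set from 6 gives S-side
cut edges (S→T): {(4,7), (8,7), (10,5)} total cap 11

Min-cut arcs: {(4,7), (8,7), (10,5)} (total capacity 11)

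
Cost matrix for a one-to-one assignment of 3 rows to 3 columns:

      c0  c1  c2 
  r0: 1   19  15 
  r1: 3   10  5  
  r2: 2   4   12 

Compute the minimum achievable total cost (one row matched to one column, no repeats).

optimal assignment: row0→col0 (cost 1), row1→col2 (cost 5), row2→col1 (cost 4)
total = 1 + 5 + 4 = 10

Minimum assignment cost: 10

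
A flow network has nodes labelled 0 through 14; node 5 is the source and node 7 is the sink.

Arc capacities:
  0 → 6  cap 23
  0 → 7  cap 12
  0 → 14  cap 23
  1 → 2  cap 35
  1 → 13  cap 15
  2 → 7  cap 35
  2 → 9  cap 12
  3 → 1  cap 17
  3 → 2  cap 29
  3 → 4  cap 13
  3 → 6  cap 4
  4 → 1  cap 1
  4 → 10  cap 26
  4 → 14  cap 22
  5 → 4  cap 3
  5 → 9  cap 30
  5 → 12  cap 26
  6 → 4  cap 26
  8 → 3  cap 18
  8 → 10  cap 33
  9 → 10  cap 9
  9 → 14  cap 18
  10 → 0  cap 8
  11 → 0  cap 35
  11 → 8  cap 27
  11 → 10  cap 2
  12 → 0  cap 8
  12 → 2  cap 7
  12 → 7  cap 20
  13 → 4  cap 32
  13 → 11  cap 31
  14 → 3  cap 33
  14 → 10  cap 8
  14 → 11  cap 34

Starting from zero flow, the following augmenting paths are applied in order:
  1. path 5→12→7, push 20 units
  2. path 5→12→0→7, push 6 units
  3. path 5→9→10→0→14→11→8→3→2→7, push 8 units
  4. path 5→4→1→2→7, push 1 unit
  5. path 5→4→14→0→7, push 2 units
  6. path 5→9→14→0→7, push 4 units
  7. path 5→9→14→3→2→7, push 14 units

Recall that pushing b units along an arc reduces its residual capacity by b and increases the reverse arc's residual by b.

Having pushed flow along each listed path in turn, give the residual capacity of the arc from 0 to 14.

after path 1 (5→12→7, push 20): res(0,14)=23
after path 2 (5→12→0→7, push 6): res(0,14)=23
after path 3 (5→9→10→0→14→11→8→3→2→7, push 8): res(0,14)=15
after path 4 (5→4→1→2→7, push 1): res(0,14)=15
after path 5 (5→4→14→0→7, push 2): res(0,14)=17
after path 6 (5→9→14→0→7, push 4): res(0,14)=21
after path 7 (5→9→14→3→2→7, push 14): res(0,14)=21

Residual capacity of (0,14): 21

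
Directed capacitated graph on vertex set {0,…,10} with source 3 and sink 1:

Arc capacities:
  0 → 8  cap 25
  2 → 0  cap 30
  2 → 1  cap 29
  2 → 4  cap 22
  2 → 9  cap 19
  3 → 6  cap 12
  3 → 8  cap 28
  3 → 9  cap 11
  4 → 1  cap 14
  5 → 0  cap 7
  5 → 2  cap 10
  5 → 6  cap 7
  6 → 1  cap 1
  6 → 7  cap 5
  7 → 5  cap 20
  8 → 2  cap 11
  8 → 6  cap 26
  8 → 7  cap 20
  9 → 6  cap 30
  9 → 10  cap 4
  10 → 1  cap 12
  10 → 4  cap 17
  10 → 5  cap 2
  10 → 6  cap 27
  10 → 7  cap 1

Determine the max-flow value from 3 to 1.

augment #1: 3→6→1 bottleneck 1, total now 1
augment #2: 3→8→2→1 bottleneck 11, total now 12
augment #3: 3→9→10→1 bottleneck 4, total now 16
augment #4: 3→6→7→5→2→1 bottleneck 5, total now 21
augment #5: 3→8→7→5→2→1 bottleneck 5, total now 26

Maximum flow value: 26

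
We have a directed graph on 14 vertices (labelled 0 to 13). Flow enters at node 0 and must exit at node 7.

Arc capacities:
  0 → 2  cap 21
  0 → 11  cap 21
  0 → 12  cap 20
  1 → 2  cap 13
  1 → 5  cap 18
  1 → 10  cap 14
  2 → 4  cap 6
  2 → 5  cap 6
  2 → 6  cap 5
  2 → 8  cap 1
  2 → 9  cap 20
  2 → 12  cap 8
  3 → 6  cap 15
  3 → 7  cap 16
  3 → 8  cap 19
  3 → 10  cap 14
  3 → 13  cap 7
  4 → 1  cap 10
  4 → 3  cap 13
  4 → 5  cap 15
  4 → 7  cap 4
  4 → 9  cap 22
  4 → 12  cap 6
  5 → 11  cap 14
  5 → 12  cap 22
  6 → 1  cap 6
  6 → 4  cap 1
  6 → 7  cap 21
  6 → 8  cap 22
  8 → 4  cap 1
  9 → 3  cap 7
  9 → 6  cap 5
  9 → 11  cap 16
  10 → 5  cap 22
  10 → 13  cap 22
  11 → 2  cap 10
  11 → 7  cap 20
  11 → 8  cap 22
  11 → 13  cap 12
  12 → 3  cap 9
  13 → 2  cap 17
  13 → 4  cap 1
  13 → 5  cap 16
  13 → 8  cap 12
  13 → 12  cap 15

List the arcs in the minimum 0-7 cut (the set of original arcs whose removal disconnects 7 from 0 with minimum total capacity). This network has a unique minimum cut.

Min-cut arcs: {(0,2), (0,11), (12,3)} (total capacity 51)

augment #1: 0→11→7 push 20
augment #2: 0→2→4→7 push 4
augment #3: 0→2→6→7 push 5
augment #4: 0→12→3→7 push 9
augment #5: 0→2→4→3→7 push 2
augment #6: 0→2→9→3→7 push 5
augment #7: 0→2→9→6→7 push 5
augment #8: 0→11→2→9→3→6→7 push 1
max flow = 51; residual-reachable set from 0 gives S-side
cut edges (S→T): {(0,2), (0,11), (12,3)} total cap 51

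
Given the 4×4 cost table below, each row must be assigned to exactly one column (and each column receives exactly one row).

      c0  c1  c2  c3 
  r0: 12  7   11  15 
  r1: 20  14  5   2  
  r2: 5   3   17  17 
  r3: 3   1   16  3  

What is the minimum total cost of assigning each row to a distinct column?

Minimum assignment cost: 19

one of 2 optimal assignments: row0→col2 (cost 11), row1→col3 (cost 2), row2→col0 (cost 5), row3→col1 (cost 1)
total = 11 + 2 + 5 + 1 = 19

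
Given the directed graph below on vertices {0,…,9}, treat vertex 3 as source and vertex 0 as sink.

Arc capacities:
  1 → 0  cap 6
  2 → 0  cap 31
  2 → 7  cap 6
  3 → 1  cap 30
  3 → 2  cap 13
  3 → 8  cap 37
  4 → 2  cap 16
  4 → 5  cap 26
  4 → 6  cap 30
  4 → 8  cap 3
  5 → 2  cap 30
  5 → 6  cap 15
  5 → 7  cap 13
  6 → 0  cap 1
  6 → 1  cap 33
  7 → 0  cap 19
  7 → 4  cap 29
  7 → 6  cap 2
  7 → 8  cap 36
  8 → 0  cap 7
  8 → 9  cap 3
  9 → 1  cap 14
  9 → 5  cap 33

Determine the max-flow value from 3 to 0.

augment #1: 3→1→0 bottleneck 6, total now 6
augment #2: 3→2→0 bottleneck 13, total now 19
augment #3: 3→8→0 bottleneck 7, total now 26
augment #4: 3→8→9→5→2→0 bottleneck 3, total now 29

Maximum flow value: 29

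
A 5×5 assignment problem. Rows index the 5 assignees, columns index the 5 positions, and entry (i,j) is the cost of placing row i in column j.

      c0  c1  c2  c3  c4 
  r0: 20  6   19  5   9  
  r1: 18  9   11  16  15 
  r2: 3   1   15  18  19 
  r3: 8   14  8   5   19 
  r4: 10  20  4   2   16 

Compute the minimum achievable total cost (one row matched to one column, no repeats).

Minimum assignment cost: 30

optimal assignment: row0→col4 (cost 9), row1→col1 (cost 9), row2→col0 (cost 3), row3→col3 (cost 5), row4→col2 (cost 4)
total = 9 + 9 + 3 + 5 + 4 = 30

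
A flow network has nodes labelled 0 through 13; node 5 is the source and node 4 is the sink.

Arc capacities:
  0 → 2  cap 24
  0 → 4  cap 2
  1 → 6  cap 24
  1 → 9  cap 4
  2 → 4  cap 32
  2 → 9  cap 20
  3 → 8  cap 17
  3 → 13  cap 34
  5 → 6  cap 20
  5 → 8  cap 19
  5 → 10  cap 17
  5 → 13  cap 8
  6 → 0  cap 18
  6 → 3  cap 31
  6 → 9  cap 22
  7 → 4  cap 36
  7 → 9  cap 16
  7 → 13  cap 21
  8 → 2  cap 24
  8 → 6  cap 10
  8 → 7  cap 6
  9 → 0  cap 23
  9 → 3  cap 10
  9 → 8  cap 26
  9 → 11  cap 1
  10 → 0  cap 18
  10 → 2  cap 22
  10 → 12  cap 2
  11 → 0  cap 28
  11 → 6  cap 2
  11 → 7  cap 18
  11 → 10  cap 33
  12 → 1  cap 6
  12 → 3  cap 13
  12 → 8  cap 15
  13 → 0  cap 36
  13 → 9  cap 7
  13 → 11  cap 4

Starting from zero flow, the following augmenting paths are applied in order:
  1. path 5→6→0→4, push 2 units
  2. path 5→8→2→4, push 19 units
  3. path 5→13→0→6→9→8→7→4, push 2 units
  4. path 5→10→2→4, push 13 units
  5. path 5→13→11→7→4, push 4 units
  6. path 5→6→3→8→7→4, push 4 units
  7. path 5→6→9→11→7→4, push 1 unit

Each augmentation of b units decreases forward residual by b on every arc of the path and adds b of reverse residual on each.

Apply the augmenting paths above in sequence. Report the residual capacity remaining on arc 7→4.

Residual capacity of (7,4): 25

after path 1 (5→6→0→4, push 2): res(7,4)=36
after path 2 (5→8→2→4, push 19): res(7,4)=36
after path 3 (5→13→0→6→9→8→7→4, push 2): res(7,4)=34
after path 4 (5→10→2→4, push 13): res(7,4)=34
after path 5 (5→13→11→7→4, push 4): res(7,4)=30
after path 6 (5→6→3→8→7→4, push 4): res(7,4)=26
after path 7 (5→6→9→11→7→4, push 1): res(7,4)=25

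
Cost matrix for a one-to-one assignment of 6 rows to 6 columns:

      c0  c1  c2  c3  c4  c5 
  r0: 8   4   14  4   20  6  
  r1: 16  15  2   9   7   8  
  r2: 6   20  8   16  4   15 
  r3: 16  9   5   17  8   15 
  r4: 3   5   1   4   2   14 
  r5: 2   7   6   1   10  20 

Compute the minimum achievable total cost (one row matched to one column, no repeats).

Minimum assignment cost: 25

one of 2 optimal assignments: row0→col1 (cost 4), row1→col5 (cost 8), row2→col4 (cost 4), row3→col2 (cost 5), row4→col0 (cost 3), row5→col3 (cost 1)
total = 4 + 8 + 4 + 5 + 3 + 1 = 25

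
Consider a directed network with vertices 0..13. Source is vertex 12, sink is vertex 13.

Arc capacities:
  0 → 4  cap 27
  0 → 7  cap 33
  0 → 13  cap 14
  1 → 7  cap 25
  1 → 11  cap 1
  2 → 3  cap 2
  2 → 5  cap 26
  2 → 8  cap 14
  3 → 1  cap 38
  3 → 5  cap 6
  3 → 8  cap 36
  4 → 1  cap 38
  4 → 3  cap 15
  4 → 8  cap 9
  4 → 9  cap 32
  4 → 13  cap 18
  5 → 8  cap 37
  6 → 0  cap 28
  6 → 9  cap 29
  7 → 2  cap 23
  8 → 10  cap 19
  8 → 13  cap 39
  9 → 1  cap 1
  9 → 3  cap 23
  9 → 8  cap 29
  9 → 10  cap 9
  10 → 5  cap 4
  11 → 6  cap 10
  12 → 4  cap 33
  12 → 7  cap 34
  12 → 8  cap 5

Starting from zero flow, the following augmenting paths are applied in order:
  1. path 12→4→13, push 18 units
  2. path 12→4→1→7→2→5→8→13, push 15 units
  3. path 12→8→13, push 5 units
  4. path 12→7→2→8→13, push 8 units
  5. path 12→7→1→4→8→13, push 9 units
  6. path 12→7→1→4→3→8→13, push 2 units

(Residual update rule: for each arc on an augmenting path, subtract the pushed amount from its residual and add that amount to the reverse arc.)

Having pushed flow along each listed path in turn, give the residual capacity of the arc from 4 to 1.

Residual capacity of (4,1): 34

after path 1 (12→4→13, push 18): res(4,1)=38
after path 2 (12→4→1→7→2→5→8→13, push 15): res(4,1)=23
after path 3 (12→8→13, push 5): res(4,1)=23
after path 4 (12→7→2→8→13, push 8): res(4,1)=23
after path 5 (12→7→1→4→8→13, push 9): res(4,1)=32
after path 6 (12→7→1→4→3→8→13, push 2): res(4,1)=34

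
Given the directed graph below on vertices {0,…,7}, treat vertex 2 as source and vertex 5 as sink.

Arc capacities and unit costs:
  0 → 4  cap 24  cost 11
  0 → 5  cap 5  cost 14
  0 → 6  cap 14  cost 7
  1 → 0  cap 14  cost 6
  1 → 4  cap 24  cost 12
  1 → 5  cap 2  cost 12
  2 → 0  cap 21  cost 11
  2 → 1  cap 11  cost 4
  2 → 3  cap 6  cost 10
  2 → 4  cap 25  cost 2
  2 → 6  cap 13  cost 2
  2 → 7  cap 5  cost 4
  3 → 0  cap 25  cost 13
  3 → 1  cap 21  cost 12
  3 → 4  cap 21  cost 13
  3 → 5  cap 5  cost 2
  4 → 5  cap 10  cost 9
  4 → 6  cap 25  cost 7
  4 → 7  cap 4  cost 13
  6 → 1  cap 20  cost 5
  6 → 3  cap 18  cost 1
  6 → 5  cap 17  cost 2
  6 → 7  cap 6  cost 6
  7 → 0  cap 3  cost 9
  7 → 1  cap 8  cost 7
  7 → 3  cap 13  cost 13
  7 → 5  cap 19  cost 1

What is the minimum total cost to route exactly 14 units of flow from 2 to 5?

Minimum cost for 14 units: 57

shortest-cost path #1: 2→6→5 push 13 @ unit cost 4 (adds 52)
shortest-cost path #2: 2→7→5 push 1 @ unit cost 5 (adds 5)
total cost = 57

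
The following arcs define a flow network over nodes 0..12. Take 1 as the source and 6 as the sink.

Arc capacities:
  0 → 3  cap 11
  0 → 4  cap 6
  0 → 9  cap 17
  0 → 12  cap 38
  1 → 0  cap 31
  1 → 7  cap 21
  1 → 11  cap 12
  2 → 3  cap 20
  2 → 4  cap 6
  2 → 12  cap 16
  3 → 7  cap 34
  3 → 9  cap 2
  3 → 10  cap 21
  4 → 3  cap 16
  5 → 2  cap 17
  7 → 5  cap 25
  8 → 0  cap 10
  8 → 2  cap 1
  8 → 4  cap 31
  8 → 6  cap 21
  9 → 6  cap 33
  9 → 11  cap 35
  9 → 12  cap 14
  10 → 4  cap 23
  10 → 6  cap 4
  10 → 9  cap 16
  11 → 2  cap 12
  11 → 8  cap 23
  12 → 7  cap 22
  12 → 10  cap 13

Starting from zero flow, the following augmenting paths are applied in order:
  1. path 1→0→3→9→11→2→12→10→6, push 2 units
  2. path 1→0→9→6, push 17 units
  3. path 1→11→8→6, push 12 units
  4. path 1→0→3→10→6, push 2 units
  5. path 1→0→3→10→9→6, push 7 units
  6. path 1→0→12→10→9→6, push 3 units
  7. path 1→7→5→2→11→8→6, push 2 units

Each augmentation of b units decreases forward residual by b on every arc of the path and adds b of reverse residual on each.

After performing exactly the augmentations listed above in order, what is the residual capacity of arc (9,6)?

after path 1 (1→0→3→9→11→2→12→10→6, push 2): res(9,6)=33
after path 2 (1→0→9→6, push 17): res(9,6)=16
after path 3 (1→11→8→6, push 12): res(9,6)=16
after path 4 (1→0→3→10→6, push 2): res(9,6)=16
after path 5 (1→0→3→10→9→6, push 7): res(9,6)=9
after path 6 (1→0→12→10→9→6, push 3): res(9,6)=6
after path 7 (1→7→5→2→11→8→6, push 2): res(9,6)=6

Residual capacity of (9,6): 6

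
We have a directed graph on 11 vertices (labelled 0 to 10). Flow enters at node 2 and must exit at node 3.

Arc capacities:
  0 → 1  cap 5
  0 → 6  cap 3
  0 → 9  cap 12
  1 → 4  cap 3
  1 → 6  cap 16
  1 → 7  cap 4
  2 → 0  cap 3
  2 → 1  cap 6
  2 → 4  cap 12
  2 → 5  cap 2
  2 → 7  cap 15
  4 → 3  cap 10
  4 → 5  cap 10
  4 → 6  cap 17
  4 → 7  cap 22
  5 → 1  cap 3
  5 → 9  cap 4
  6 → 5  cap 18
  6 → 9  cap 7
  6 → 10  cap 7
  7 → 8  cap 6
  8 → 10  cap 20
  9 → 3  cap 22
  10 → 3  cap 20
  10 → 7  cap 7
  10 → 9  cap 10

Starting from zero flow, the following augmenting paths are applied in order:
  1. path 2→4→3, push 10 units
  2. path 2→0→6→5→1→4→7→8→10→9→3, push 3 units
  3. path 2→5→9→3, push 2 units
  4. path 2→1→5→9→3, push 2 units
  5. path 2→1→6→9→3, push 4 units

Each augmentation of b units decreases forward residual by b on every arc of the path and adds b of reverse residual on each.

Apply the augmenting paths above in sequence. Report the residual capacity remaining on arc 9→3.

after path 1 (2→4→3, push 10): res(9,3)=22
after path 2 (2→0→6→5→1→4→7→8→10→9→3, push 3): res(9,3)=19
after path 3 (2→5→9→3, push 2): res(9,3)=17
after path 4 (2→1→5→9→3, push 2): res(9,3)=15
after path 5 (2→1→6→9→3, push 4): res(9,3)=11

Residual capacity of (9,3): 11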